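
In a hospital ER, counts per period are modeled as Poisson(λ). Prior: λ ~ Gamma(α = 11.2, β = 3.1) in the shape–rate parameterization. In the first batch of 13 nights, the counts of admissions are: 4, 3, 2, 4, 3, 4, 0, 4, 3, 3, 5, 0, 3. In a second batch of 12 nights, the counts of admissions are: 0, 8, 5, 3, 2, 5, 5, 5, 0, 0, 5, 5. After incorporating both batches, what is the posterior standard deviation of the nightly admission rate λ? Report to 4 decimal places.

0.3417

With a Gamma(shape α, rate β) prior, the Poisson likelihood is conjugate: the posterior is Gamma(α + ΣXᵢ, β + n).
Batch 1: sum of counts S = 38 over n = 13 nights.
After batch 1: Gamma(α+S, β+n) = Gamma(11.2+38, 3.1+13) = Gamma(49.2, 16.1).
Batch 2: sum of counts S = 43 over n = 12 nights.
After batch 2: Gamma(α+S, β+n) = Gamma(49.2+43, 16.1+12) = Gamma(92.2, 28.1).
SD = √α/β = √92.2/28.1 = 0.3417.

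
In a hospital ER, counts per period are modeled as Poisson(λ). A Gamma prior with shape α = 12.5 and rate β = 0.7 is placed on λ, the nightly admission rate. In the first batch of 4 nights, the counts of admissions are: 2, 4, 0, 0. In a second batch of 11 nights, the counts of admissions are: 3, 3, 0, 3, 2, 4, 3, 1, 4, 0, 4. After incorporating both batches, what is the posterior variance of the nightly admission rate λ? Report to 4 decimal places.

With a Gamma(shape α, rate β) prior, the Poisson likelihood is conjugate: the posterior is Gamma(α + ΣXᵢ, β + n).
Batch 1: sum of counts S = 6 over n = 4 nights.
After batch 1: Gamma(α+S, β+n) = Gamma(12.5+6, 0.7+4) = Gamma(18.5, 4.7).
Batch 2: sum of counts S = 27 over n = 11 nights.
After batch 2: Gamma(α+S, β+n) = Gamma(18.5+27, 4.7+11) = Gamma(45.5, 15.7).
Var = α/β² = 45.5/15.7² = 0.1846.

0.1846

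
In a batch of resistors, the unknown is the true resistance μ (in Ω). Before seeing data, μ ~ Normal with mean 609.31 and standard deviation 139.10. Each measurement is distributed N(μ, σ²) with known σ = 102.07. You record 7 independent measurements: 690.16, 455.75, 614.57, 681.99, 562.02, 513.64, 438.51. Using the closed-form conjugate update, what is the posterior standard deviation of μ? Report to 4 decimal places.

For Normal data with known variance σ², a Normal(μ₀, σ₀²) prior on μ is conjugate. Posterior precision = 1/σ₀² + n/σ²; posterior mean is the precision-weighted average of μ₀ and x̄.
σ₀² = 139.10² = 19348.81, σ² = 102.07² = 10418.2849; σ² + n·σ₀² = 10418.2849 + 7·19348.81 = 145859.9549.
Posterior precision = 1/σ₀² + n/σ² = 1/19348.81 + 7/10418.2849 = (σ² + n·σ₀²)/(σ₀²σ²) = 145859.9549/(19348.81·10418.2849); posterior variance σₙ² = σ₀²σ²/(σ² + n·σ₀²) = 19348.81·10418.2849/145859.9549 = 1382.020276.
Posterior SD = √σₙ² = √(19348.81·10418.2849/145859.9549) = 37.1755.

37.1755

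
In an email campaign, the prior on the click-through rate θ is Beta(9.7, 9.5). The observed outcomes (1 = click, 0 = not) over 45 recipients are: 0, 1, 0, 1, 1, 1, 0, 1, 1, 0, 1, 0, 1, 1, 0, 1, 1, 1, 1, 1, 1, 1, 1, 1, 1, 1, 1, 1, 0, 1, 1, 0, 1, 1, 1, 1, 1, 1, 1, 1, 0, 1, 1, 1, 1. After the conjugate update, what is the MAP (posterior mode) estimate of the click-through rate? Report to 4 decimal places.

The Beta prior is conjugate to a Binomial/Bernoulli likelihood; the update adds successes to α and failures to β.
Posterior: Beta(α+k, β+n−k) = Beta(9.7+36, 9.5+9) = Beta(45.7, 18.5).
Mode of Beta(a,b) for a,b>1 is (a−1)/(a+b−2) = 44.7/62.2 = 0.7186.

0.7186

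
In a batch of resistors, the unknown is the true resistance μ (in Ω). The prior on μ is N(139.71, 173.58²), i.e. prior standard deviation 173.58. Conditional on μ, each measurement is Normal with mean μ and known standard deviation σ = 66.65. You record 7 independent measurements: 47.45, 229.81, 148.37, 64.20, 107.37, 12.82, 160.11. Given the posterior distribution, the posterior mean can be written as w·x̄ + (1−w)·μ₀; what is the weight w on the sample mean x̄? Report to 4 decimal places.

For Normal data with known variance σ², a Normal(μ₀, σ₀²) prior on μ is conjugate. Posterior precision = 1/σ₀² + n/σ²; posterior mean is the precision-weighted average of μ₀ and x̄.
σ₀² = 173.58² = 30130.0164, σ² = 66.65² = 4442.2225. Prior precision 1/σ₀² = 1/30130.0164; data precision n/σ² = 7/4442.2225.
w = (n/σ²)/(1/σ₀² + n/σ²) = n·σ₀²/(σ² + n·σ₀²) = 7·30130.0164/(4442.2225 + 7·30130.0164) = 210910.1148/215352.3373 = 0.9794.

0.9794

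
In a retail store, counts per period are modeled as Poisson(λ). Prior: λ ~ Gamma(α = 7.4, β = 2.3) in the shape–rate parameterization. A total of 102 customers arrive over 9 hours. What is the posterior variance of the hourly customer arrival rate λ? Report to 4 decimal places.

0.8568

With a Gamma(shape α, rate β) prior, the Poisson likelihood is conjugate: the posterior is Gamma(α + ΣXᵢ, β + n).
Posterior: Gamma(α+S, β+n) = Gamma(7.4+102, 2.3+9) = Gamma(109.4, 11.3).
Var = α/β² = 109.4/11.3² = 0.8568.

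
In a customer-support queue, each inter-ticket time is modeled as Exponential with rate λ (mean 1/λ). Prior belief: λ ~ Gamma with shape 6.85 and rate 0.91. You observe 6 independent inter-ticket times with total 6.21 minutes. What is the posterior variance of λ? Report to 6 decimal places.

0.253480

With a Gamma(shape α, rate β) prior on the exponential rate λ, the posterior after n observations with total T = Σxᵢ is Gamma(α+n, β+T).
Posterior: Gamma(6.85+6, 0.91+6.21) = Gamma(12.85, 7.12).
Var = α/β² = 0.253480.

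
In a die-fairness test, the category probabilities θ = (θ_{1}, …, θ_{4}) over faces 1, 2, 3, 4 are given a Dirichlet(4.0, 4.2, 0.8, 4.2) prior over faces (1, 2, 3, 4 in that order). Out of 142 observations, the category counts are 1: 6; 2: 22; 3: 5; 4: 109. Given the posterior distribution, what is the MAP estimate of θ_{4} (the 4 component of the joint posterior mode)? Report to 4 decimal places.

The Dirichlet prior is conjugate to the Multinomial likelihood: each posterior αⱼ = prior αⱼ + observed count nⱼ.
Posterior concentration: (10.0, 26.2, 5.8, 113.2), total = 155.2.
Joint mode component: (α_{4}−1)/(Σα−K) = 112.2/151.2 = 0.7421.

0.7421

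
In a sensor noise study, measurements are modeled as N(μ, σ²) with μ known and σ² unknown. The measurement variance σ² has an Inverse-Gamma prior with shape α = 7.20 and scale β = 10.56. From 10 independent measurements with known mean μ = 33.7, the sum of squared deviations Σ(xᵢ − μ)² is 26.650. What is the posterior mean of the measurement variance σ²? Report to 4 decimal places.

With known mean μ and an Inverse-Gamma(α, β) prior on σ², the Normal likelihood is conjugate: posterior is Inv-Gamma(α + n/2, β + Σ(xᵢ−μ)²/2).
Posterior: Inv-Gamma(7.20 + 10/2, 10.56 + 26.650/2) = Inv-Gamma(12.20, 23.8850).
E[σ²|data] = β/(α−1) = 23.8850/11.20 = 2.1326.

2.1326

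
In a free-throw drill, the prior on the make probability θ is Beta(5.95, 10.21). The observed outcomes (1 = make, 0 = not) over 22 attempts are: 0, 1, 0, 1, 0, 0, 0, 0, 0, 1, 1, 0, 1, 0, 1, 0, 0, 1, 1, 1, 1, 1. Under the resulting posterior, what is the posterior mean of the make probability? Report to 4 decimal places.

The Beta prior is conjugate to a Binomial/Bernoulli likelihood; the update adds successes to α and failures to β.
Posterior: Beta(α+k, β+n−k) = Beta(5.95+11, 10.21+11) = Beta(16.95, 21.21).
Posterior mean = α/(α+β) = 16.95/38.16 = 0.4442.

0.4442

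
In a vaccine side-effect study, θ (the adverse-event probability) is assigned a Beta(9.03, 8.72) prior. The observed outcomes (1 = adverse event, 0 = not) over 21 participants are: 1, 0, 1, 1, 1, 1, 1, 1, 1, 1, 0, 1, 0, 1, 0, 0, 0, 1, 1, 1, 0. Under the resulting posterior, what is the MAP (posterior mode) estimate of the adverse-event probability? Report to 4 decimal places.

The Beta prior is conjugate to a Binomial/Bernoulli likelihood; the update adds successes to α and failures to β.
Posterior: Beta(α+k, β+n−k) = Beta(9.03+14, 8.72+7) = Beta(23.03, 15.72).
Mode of Beta(a,b) for a,b>1 is (a−1)/(a+b−2) = 22.03/36.75 = 0.5995.

0.5995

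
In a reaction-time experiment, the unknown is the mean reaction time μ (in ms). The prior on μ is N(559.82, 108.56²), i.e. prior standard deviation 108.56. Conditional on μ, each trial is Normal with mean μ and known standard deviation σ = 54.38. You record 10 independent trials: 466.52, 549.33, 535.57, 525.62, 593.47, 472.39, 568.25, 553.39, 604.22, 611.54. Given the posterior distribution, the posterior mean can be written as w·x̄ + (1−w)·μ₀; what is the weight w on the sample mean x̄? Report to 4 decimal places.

0.9755

For Normal data with known variance σ², a Normal(μ₀, σ₀²) prior on μ is conjugate. Posterior precision = 1/σ₀² + n/σ²; posterior mean is the precision-weighted average of μ₀ and x̄.
σ₀² = 108.56² = 11785.2736, σ² = 54.38² = 2957.1844. Prior precision 1/σ₀² = 1/11785.2736; data precision n/σ² = 10/2957.1844.
w = (n/σ²)/(1/σ₀² + n/σ²) = n·σ₀²/(σ² + n·σ₀²) = 10·11785.2736/(2957.1844 + 10·11785.2736) = 117852.736/120809.9204 = 0.9755.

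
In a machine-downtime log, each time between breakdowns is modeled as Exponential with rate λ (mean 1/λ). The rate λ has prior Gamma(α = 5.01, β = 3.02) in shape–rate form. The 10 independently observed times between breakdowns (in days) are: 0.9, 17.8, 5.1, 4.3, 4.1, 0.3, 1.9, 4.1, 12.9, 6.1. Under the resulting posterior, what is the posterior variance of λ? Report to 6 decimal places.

With a Gamma(shape α, rate β) prior on the exponential rate λ, the posterior after n observations with total T = Σxᵢ is Gamma(α+n, β+T).
Sum of observations T = 57.5 days; n = 10.
Posterior: Gamma(5.01+10, 3.02+57.5) = Gamma(15.01, 60.52).
Var = α/β² = 0.004098.

0.004098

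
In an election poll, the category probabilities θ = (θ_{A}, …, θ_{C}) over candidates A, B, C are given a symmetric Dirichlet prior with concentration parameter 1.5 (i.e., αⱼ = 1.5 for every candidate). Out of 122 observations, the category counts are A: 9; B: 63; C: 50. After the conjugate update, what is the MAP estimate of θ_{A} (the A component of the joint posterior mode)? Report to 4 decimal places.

The Dirichlet prior is conjugate to the Multinomial likelihood: each posterior αⱼ = prior αⱼ + observed count nⱼ.
Posterior concentration: (10.5, 64.5, 51.5), total = 126.5.
Joint mode component: (α_{A}−1)/(Σα−K) = 9.5/123.5 = 0.0769.

0.0769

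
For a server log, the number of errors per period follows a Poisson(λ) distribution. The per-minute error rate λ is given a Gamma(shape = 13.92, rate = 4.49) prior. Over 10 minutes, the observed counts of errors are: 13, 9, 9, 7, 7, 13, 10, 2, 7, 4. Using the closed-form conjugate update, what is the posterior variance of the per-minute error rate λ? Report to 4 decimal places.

0.4521

With a Gamma(shape α, rate β) prior, the Poisson likelihood is conjugate: the posterior is Gamma(α + ΣXᵢ, β + n).
Sum of counts S = 81 over n = 10 minutes.
Posterior: Gamma(α+S, β+n) = Gamma(13.92+81, 4.49+10) = Gamma(94.92, 14.49).
Var = α/β² = 94.92/14.49² = 0.4521.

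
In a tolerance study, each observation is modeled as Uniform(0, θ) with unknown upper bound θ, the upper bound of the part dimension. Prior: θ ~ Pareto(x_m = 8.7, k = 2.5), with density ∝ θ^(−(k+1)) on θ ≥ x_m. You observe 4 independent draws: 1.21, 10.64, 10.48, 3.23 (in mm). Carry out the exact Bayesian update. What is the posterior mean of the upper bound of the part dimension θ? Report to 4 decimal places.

12.5745

A Pareto(scale x_m, shape k) prior on the upper bound θ of Uniform(0, θ) is conjugate: posterior is Pareto(max(x_m, max xᵢ), k + n).
Sample maximum = 10.64; prior scale x_m = 8.7 → posterior scale = max = 10.64.
Posterior shape = 2.5 + 4 = 6.5.
E[θ|data] = k·x_m/(k−1) = 6.5·10.64/5.5 = 12.5745.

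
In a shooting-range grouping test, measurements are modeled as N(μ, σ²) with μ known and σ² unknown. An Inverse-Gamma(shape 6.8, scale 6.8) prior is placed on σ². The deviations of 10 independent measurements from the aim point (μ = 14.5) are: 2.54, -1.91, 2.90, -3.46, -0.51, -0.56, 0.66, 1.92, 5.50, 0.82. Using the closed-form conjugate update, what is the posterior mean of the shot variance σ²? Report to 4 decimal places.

3.6898

With known mean μ and an Inverse-Gamma(α, β) prior on σ², the Normal likelihood is conjugate: posterior is Inv-Gamma(α + n/2, β + Σ(xᵢ−μ)²/2).
Σ(xᵢ−μ)² = (2.54)² + (-1.91)² + (2.90)² + (-3.46)² + (-0.51)² + (-0.56)² + (0.66)² + (1.92)² + (5.50)² + (0.82)² = 66.0994.
Posterior: Inv-Gamma(6.8 + 10/2, 6.8 + 66.0994/2) = Inv-Gamma(11.80, 39.84970).
E[σ²|data] = β/(α−1) = 39.84970/10.80 = 3.6898.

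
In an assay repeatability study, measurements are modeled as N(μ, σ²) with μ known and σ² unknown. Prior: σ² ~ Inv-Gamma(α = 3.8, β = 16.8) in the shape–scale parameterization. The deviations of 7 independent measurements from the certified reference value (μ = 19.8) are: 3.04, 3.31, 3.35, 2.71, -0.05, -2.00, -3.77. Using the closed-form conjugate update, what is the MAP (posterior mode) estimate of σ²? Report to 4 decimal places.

With known mean μ and an Inverse-Gamma(α, β) prior on σ², the Normal likelihood is conjugate: posterior is Inv-Gamma(α + n/2, β + Σ(xᵢ−μ)²/2).
Σ(xᵢ−μ)² = (3.04)² + (3.31)² + (3.35)² + (2.71)² + (-0.05)² + (-2.00)² + (-3.77)² = 56.9797.
Posterior: Inv-Gamma(3.8 + 7/2, 16.8 + 56.9797/2) = Inv-Gamma(7.30, 45.28985).
Mode = β/(α+1) = 45.28985/8.30 = 5.4566.

5.4566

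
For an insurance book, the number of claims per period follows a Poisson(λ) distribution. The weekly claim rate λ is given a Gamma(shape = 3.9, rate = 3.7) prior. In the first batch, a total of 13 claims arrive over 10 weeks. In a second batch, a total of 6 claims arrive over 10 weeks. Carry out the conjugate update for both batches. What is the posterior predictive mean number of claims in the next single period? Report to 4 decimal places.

0.9662

With a Gamma(shape α, rate β) prior, the Poisson likelihood is conjugate: the posterior is Gamma(α + ΣXᵢ, β + n).
After batch 1: Gamma(α+S, β+n) = Gamma(3.9+13, 3.7+10) = Gamma(16.9, 13.7).
After batch 2: Gamma(α+S, β+n) = Gamma(16.9+6, 13.7+10) = Gamma(22.9, 23.7).
The predictive distribution for one future period is NegBinom with mean α/β = 0.9662.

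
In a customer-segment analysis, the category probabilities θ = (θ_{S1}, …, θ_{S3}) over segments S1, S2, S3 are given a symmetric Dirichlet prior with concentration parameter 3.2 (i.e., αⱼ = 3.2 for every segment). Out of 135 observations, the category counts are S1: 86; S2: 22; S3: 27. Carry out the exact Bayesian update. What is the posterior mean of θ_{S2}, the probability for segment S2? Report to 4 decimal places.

0.1743

The Dirichlet prior is conjugate to the Multinomial likelihood: each posterior αⱼ = prior αⱼ + observed count nⱼ.
Posterior concentration: (89.2, 25.2, 30.2), total = 144.6.
E[θ_{S2}|data] = α_{S2}/Σα = 25.2/144.6 = 0.1743.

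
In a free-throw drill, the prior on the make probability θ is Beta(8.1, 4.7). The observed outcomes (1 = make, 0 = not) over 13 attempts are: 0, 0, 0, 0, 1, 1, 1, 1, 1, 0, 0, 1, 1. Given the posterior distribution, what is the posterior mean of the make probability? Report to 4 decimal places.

The Beta prior is conjugate to a Binomial/Bernoulli likelihood; the update adds successes to α and failures to β.
Posterior: Beta(α+k, β+n−k) = Beta(8.1+7, 4.7+6) = Beta(15.1, 10.7).
Posterior mean = α/(α+β) = 15.1/25.8 = 0.5853.

0.5853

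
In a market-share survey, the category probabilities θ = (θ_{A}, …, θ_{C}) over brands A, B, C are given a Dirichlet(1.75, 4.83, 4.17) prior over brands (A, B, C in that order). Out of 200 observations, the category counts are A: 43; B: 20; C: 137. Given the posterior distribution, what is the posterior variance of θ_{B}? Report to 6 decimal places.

The Dirichlet prior is conjugate to the Multinomial likelihood: each posterior αⱼ = prior αⱼ + observed count nⱼ.
Posterior concentration: (44.75, 24.83, 141.17), total = 210.75.
Var[θ_j] = α_j(Σα−α_j)/((Σα)²(Σα+1)) = 24.83·185.92/(210.75²·211.75) = 0.000491.

0.000491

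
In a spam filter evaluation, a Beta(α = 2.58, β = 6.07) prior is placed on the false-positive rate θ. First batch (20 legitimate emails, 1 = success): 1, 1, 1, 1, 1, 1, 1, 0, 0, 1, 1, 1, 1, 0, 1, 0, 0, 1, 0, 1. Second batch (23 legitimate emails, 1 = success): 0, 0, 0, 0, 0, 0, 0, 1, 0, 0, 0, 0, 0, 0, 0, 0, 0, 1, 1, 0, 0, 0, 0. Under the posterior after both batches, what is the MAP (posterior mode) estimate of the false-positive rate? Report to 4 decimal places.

The Beta prior is conjugate to a Binomial/Bernoulli likelihood; the update adds successes to α and failures to β.
After batch 1: Beta(2.58+14, 6.07+6) = Beta(16.58, 12.07).
After batch 2: Beta(16.58+3, 12.07+20) = Beta(19.58, 32.07).
Mode of Beta(a,b) for a,b>1 is (a−1)/(a+b−2) = 18.58/49.65 = 0.3742.

0.3742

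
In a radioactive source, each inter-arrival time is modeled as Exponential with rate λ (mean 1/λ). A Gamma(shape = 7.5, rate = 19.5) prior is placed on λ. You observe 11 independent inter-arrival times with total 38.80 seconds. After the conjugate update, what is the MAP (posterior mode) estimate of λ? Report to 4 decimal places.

With a Gamma(shape α, rate β) prior on the exponential rate λ, the posterior after n observations with total T = Σxᵢ is Gamma(α+n, β+T).
Posterior: Gamma(7.5+11, 19.5+38.80) = Gamma(18.5, 58.30).
Mode = (α−1)/β = 0.3002.

0.3002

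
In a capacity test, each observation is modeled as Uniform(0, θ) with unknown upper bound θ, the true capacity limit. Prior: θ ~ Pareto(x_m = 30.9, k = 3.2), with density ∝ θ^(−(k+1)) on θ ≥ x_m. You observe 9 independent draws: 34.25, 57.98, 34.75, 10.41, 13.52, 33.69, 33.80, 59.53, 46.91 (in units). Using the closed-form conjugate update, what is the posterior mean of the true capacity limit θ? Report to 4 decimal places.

A Pareto(scale x_m, shape k) prior on the upper bound θ of Uniform(0, θ) is conjugate: posterior is Pareto(max(x_m, max xᵢ), k + n).
Sample maximum = 59.53; prior scale x_m = 30.9 → posterior scale = max = 59.53.
Posterior shape = 3.2 + 9 = 12.2.
E[θ|data] = k·x_m/(k−1) = 12.2·59.53/11.2 = 64.8452.

64.8452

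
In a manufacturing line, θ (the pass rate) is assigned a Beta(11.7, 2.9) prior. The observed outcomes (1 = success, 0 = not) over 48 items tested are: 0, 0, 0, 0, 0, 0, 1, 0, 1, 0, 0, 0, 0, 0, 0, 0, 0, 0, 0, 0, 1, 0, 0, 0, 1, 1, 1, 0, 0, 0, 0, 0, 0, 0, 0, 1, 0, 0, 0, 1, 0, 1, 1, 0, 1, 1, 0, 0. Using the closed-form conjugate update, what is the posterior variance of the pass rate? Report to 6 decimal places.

0.003699

The Beta prior is conjugate to a Binomial/Bernoulli likelihood; the update adds successes to α and failures to β.
Posterior: Beta(α+k, β+n−k) = Beta(11.7+12, 2.9+36) = Beta(23.7, 38.9).
Var = αβ/((α+β)²(α+β+1)) = 23.7·38.9/(62.6²·63.6) = 0.003699.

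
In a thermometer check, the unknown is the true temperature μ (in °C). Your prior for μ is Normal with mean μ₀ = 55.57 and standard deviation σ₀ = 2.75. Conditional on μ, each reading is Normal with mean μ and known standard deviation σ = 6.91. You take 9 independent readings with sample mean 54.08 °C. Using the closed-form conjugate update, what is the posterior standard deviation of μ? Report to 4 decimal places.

For Normal data with known variance σ², a Normal(μ₀, σ₀²) prior on μ is conjugate. Posterior precision = 1/σ₀² + n/σ²; posterior mean is the precision-weighted average of μ₀ and x̄.
σ₀² = 2.75² = 7.5625, σ² = 6.91² = 47.7481; σ² + n·σ₀² = 47.7481 + 9·7.5625 = 115.8106.
Posterior precision = 1/σ₀² + n/σ² = 1/7.5625 + 9/47.7481 = (σ² + n·σ₀²)/(σ₀²σ²) = 115.8106/(7.5625·47.7481); posterior variance σₙ² = σ₀²σ²/(σ² + n·σ₀²) = 7.5625·47.7481/115.8106 = 3.117979.
Posterior SD = √σₙ² = √(7.5625·47.7481/115.8106) = 1.7658.

1.7658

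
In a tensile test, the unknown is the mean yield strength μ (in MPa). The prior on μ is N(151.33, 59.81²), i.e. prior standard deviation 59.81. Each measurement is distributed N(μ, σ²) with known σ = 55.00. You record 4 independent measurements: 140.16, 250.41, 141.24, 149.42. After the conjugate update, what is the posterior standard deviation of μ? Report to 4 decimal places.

For Normal data with known variance σ², a Normal(μ₀, σ₀²) prior on μ is conjugate. Posterior precision = 1/σ₀² + n/σ²; posterior mean is the precision-weighted average of μ₀ and x̄.
σ₀² = 59.81² = 3577.2361, σ² = 55.00² = 3025; σ² + n·σ₀² = 3025 + 4·3577.2361 = 17333.9444.
Posterior precision = 1/σ₀² + n/σ² = 1/3577.2361 + 4/3025 = (σ² + n·σ₀²)/(σ₀²σ²) = 17333.9444/(3577.2361·3025); posterior variance σₙ² = σ₀²σ²/(σ² + n·σ₀²) = 3577.2361·3025/17333.9444 = 624.274484.
Posterior SD = √σₙ² = √(3577.2361·3025/17333.9444) = 24.9855.

24.9855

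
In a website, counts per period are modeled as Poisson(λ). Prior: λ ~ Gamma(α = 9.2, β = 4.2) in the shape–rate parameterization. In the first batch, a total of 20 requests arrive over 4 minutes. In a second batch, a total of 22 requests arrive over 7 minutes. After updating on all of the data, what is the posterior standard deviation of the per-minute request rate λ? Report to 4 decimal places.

With a Gamma(shape α, rate β) prior, the Poisson likelihood is conjugate: the posterior is Gamma(α + ΣXᵢ, β + n).
After batch 1: Gamma(α+S, β+n) = Gamma(9.2+20, 4.2+4) = Gamma(29.2, 8.2).
After batch 2: Gamma(α+S, β+n) = Gamma(29.2+22, 8.2+7) = Gamma(51.2, 15.2).
SD = √α/β = √51.2/15.2 = 0.4708.

0.4708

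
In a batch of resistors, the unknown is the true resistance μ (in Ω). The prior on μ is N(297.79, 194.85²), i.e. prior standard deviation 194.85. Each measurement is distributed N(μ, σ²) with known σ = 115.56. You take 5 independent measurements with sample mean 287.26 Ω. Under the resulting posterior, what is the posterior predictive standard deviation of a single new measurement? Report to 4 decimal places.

For Normal data with known variance σ², a Normal(μ₀, σ₀²) prior on μ is conjugate. Posterior precision = 1/σ₀² + n/σ²; posterior mean is the precision-weighted average of μ₀ and x̄.
σ₀² = 194.85² = 37966.5225, σ² = 115.56² = 13354.1136; σ² + n·σ₀² = 13354.1136 + 5·37966.5225 = 203186.7261.
Posterior precision = 1/σ₀² + n/σ² = 1/37966.5225 + 5/13354.1136 = (σ² + n·σ₀²)/(σ₀²σ²) = 203186.7261/(37966.5225·13354.1136); posterior variance σₙ² = σ₀²σ²/(σ² + n·σ₀²) = 37966.5225·13354.1136/203186.7261 = 2495.287287.
Predictive variance for one new observation = σₙ² + σ² = 37966.5225·13354.1136/203186.7261 + 13354.1136 = σ²·(σ₀² + 203186.7261)/203186.7261 = 13354.1136·241153.2486/203186.7261 = 15849.400887; SD = √(13354.1136·241153.2486/203186.7261) = 125.8944.

125.8944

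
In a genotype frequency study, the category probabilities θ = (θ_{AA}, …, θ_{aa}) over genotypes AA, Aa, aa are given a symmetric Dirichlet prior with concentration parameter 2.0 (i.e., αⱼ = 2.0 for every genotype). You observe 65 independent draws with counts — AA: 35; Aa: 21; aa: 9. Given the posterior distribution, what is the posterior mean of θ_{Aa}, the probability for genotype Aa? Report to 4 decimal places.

0.3239

The Dirichlet prior is conjugate to the Multinomial likelihood: each posterior αⱼ = prior αⱼ + observed count nⱼ.
Posterior concentration: (37.0, 23.0, 11.0), total = 71.0.
E[θ_{Aa}|data] = α_{Aa}/Σα = 23.0/71.0 = 0.3239.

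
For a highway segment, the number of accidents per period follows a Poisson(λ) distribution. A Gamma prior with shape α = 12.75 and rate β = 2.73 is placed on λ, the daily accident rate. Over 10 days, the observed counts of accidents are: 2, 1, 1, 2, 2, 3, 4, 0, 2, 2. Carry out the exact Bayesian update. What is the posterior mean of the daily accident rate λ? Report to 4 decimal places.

2.4941

With a Gamma(shape α, rate β) prior, the Poisson likelihood is conjugate: the posterior is Gamma(α + ΣXᵢ, β + n).
Sum of counts S = 19 over n = 10 days.
Posterior: Gamma(α+S, β+n) = Gamma(12.75+19, 2.73+10) = Gamma(31.75, 12.73).
Posterior mean = α/β = 31.75/12.73 = 2.4941.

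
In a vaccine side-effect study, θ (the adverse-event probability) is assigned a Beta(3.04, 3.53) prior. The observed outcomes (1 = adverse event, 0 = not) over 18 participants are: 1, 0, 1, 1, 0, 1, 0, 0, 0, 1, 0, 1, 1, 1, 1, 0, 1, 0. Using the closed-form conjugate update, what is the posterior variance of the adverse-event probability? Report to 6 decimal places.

0.009740

The Beta prior is conjugate to a Binomial/Bernoulli likelihood; the update adds successes to α and failures to β.
Posterior: Beta(α+k, β+n−k) = Beta(3.04+10, 3.53+8) = Beta(13.04, 11.53).
Var = αβ/((α+β)²(α+β+1)) = 13.04·11.53/(24.57²·25.57) = 0.009740.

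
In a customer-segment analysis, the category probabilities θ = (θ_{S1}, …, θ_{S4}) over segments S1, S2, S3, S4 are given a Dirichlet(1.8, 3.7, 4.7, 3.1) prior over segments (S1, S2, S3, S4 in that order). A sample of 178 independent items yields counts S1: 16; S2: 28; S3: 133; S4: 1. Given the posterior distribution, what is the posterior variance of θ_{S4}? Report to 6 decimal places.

The Dirichlet prior is conjugate to the Multinomial likelihood: each posterior αⱼ = prior αⱼ + observed count nⱼ.
Posterior concentration: (17.8, 31.7, 137.7, 4.1), total = 191.3.
Var[θ_j] = α_j(Σα−α_j)/((Σα)²(Σα+1)) = 4.1·187.2/(191.3²·192.3) = 0.000109.

0.000109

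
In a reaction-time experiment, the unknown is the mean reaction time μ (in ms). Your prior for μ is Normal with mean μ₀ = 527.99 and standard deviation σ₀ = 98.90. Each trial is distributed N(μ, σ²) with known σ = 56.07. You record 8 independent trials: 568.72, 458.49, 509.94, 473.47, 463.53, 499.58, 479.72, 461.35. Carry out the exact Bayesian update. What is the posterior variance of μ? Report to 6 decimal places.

For Normal data with known variance σ², a Normal(μ₀, σ₀²) prior on μ is conjugate. Posterior precision = 1/σ₀² + n/σ²; posterior mean is the precision-weighted average of μ₀ and x̄.
σ₀² = 98.90² = 9781.21, σ² = 56.07² = 3143.8449; σ² + n·σ₀² = 3143.8449 + 8·9781.21 = 81393.5249.
Posterior precision = 1/σ₀² + n/σ² = 1/9781.21 + 8/3143.8449 = (σ² + n·σ₀²)/(σ₀²σ²) = 81393.5249/(9781.21·3143.8449); posterior variance σₙ² = σ₀²σ²/(σ² + n·σ₀²) = 9781.21·3143.8449/81393.5249 = 377.801640.

377.801640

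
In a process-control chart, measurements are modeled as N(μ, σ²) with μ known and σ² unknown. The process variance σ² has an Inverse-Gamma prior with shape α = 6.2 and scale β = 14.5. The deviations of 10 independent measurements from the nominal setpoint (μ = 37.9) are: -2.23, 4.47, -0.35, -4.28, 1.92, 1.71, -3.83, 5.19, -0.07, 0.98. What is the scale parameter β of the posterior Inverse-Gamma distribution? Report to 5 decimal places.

60.78775

With known mean μ and an Inverse-Gamma(α, β) prior on σ², the Normal likelihood is conjugate: posterior is Inv-Gamma(α + n/2, β + Σ(xᵢ−μ)²/2).
Σ(xᵢ−μ)² = (-2.23)² + (4.47)² + (-0.35)² + (-4.28)² + (1.92)² + (1.71)² + (-3.83)² + (5.19)² + (-0.07)² + (0.98)² = 92.5755.
Posterior: Inv-Gamma(6.2 + 10/2, 14.5 + 92.5755/2) = Inv-Gamma(11.20, 60.78775).
Posterior β = 60.78775.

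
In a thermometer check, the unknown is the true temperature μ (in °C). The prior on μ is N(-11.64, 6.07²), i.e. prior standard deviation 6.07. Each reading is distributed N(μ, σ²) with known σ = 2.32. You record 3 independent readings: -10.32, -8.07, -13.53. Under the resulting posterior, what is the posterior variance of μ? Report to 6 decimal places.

For Normal data with known variance σ², a Normal(μ₀, σ₀²) prior on μ is conjugate. Posterior precision = 1/σ₀² + n/σ²; posterior mean is the precision-weighted average of μ₀ and x̄.
σ₀² = 6.07² = 36.8449, σ² = 2.32² = 5.3824; σ² + n·σ₀² = 5.3824 + 3·36.8449 = 115.9171.
Posterior precision = 1/σ₀² + n/σ² = 1/36.8449 + 3/5.3824 = (σ² + n·σ₀²)/(σ₀²σ²) = 115.9171/(36.8449·5.3824); posterior variance σₙ² = σ₀²σ²/(σ² + n·σ₀²) = 36.8449·5.3824/115.9171 = 1.710826.

1.710826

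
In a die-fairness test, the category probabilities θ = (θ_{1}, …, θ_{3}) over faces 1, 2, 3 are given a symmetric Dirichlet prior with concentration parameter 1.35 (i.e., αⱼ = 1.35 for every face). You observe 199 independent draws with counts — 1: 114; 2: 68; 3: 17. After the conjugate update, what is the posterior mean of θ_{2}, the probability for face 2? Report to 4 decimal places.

0.3415

The Dirichlet prior is conjugate to the Multinomial likelihood: each posterior αⱼ = prior αⱼ + observed count nⱼ.
Posterior concentration: (115.35, 69.35, 18.35), total = 203.05.
E[θ_{2}|data] = α_{2}/Σα = 69.35/203.05 = 0.3415.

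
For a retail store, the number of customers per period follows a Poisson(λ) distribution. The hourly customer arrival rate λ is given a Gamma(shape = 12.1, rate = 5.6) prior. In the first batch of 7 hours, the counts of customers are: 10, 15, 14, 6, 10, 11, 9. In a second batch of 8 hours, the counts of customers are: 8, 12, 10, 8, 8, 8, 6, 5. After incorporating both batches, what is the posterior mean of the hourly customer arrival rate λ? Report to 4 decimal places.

With a Gamma(shape α, rate β) prior, the Poisson likelihood is conjugate: the posterior is Gamma(α + ΣXᵢ, β + n).
Batch 1: sum of counts S = 75 over n = 7 hours.
After batch 1: Gamma(α+S, β+n) = Gamma(12.1+75, 5.6+7) = Gamma(87.1, 12.6).
Batch 2: sum of counts S = 65 over n = 8 hours.
After batch 2: Gamma(α+S, β+n) = Gamma(87.1+65, 12.6+8) = Gamma(152.1, 20.6).
Posterior mean = α/β = 152.1/20.6 = 7.3835.

7.3835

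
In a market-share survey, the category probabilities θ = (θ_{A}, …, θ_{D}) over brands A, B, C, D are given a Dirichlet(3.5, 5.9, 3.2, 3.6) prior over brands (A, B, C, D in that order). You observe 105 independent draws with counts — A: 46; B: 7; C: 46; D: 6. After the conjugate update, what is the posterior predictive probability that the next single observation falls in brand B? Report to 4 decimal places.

The Dirichlet prior is conjugate to the Multinomial likelihood: each posterior αⱼ = prior αⱼ + observed count nⱼ.
Posterior concentration: (49.5, 12.9, 49.2, 9.6), total = 121.2.
P(next = B | data) = α_{B}/Σα = 0.1064.

0.1064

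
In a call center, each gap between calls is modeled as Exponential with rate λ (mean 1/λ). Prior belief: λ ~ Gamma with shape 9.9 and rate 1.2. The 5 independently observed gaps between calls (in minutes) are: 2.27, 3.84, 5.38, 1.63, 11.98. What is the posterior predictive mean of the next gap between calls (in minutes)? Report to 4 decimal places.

With a Gamma(shape α, rate β) prior on the exponential rate λ, the posterior after n observations with total T = Σxᵢ is Gamma(α+n, β+T).
Sum of observations T = 25.10 minutes; n = 5.
Posterior: Gamma(9.9+5, 1.2+25.10) = Gamma(14.9, 26.30).
The predictive distribution for the next observation is Lomax; its mean is β/(α−1) = 26.30/13.9 = 1.8921.

1.8921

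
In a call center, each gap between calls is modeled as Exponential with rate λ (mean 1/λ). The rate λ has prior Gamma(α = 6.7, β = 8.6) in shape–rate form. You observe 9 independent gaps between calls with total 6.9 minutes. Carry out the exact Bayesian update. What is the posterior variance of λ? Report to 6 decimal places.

0.065349

With a Gamma(shape α, rate β) prior on the exponential rate λ, the posterior after n observations with total T = Σxᵢ is Gamma(α+n, β+T).
Posterior: Gamma(6.7+9, 8.6+6.9) = Gamma(15.7, 15.5).
Var = α/β² = 0.065349.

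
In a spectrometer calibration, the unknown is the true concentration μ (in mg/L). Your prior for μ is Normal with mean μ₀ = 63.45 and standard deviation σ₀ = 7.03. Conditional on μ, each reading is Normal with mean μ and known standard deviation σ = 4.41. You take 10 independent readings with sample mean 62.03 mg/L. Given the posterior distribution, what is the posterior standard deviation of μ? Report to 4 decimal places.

1.3679

For Normal data with known variance σ², a Normal(μ₀, σ₀²) prior on μ is conjugate. Posterior precision = 1/σ₀² + n/σ²; posterior mean is the precision-weighted average of μ₀ and x̄.
σ₀² = 7.03² = 49.4209, σ² = 4.41² = 19.4481; σ² + n·σ₀² = 19.4481 + 10·49.4209 = 513.6571.
Posterior precision = 1/σ₀² + n/σ² = 1/49.4209 + 10/19.4481 = (σ² + n·σ₀²)/(σ₀²σ²) = 513.6571/(49.4209·19.4481); posterior variance σₙ² = σ₀²σ²/(σ² + n·σ₀²) = 49.4209·19.4481/513.6571 = 1.871176.
Posterior SD = √σₙ² = √(49.4209·19.4481/513.6571) = 1.3679.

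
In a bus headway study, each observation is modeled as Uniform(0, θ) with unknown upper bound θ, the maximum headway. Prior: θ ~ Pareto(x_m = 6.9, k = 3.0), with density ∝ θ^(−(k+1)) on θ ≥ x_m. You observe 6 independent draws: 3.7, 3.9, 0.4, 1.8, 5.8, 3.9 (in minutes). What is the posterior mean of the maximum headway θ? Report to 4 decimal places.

A Pareto(scale x_m, shape k) prior on the upper bound θ of Uniform(0, θ) is conjugate: posterior is Pareto(max(x_m, max xᵢ), k + n).
Sample maximum = 5.8; prior scale x_m = 6.9 → posterior scale = max = 6.9.
Posterior shape = 3.0 + 6 = 9.0.
E[θ|data] = k·x_m/(k−1) = 9.0·6.9/8.0 = 7.7625.

7.7625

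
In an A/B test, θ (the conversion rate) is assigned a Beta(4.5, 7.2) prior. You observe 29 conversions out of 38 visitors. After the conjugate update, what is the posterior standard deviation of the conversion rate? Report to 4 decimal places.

0.0658

The Beta prior is conjugate to a Binomial/Bernoulli likelihood; the update adds successes to α and failures to β.
Posterior: Beta(α+k, β+n−k) = Beta(4.5+29, 7.2+9) = Beta(33.5, 16.2).
Var = αβ/((α+β)²(α+β+1)) = 33.5·16.2/(49.7²·50.7) = 0.00433350; SD = √0.00433350 = 0.0658.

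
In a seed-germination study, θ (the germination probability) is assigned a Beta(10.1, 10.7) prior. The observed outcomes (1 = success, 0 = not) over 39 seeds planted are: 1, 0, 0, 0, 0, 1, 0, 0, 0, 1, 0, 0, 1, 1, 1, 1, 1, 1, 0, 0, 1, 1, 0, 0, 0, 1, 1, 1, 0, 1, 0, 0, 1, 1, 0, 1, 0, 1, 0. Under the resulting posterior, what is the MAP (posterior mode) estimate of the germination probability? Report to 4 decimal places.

The Beta prior is conjugate to a Binomial/Bernoulli likelihood; the update adds successes to α and failures to β.
Posterior: Beta(α+k, β+n−k) = Beta(10.1+19, 10.7+20) = Beta(29.1, 30.7).
Mode of Beta(a,b) for a,b>1 is (a−1)/(a+b−2) = 28.1/57.8 = 0.4862.

0.4862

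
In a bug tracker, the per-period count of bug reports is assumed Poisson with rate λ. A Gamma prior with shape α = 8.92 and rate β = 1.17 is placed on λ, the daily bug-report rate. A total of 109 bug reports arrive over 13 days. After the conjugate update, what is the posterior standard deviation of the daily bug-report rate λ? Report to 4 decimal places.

0.7663

With a Gamma(shape α, rate β) prior, the Poisson likelihood is conjugate: the posterior is Gamma(α + ΣXᵢ, β + n).
Posterior: Gamma(α+S, β+n) = Gamma(8.92+109, 1.17+13) = Gamma(117.92, 14.17).
SD = √α/β = √117.92/14.17 = 0.7663.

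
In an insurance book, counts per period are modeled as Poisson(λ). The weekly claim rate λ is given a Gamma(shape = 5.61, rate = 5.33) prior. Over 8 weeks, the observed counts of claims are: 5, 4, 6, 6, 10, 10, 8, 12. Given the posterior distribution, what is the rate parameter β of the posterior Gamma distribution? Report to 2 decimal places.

13.33

With a Gamma(shape α, rate β) prior, the Poisson likelihood is conjugate: the posterior is Gamma(α + ΣXᵢ, β + n).
Sum of counts S = 61 over n = 8 weeks.
Posterior: Gamma(α+S, β+n) = Gamma(5.61+61, 5.33+8) = Gamma(66.61, 13.33).
Posterior β = 13.33.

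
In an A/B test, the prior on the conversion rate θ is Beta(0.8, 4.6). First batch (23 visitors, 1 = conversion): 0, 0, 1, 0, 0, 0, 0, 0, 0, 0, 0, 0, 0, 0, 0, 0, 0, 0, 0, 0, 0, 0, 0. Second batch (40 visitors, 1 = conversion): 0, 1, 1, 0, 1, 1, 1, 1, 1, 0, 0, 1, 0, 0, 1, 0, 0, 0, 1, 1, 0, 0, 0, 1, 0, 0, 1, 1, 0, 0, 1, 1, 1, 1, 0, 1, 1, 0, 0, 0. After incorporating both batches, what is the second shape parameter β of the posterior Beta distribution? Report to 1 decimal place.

The Beta prior is conjugate to a Binomial/Bernoulli likelihood; the update adds successes to α and failures to β.
After batch 1: Beta(0.8+1, 4.6+22) = Beta(1.8, 26.6).
After batch 2: Beta(1.8+20, 26.6+20) = Beta(21.8, 46.6).
Posterior β = 46.6.

46.6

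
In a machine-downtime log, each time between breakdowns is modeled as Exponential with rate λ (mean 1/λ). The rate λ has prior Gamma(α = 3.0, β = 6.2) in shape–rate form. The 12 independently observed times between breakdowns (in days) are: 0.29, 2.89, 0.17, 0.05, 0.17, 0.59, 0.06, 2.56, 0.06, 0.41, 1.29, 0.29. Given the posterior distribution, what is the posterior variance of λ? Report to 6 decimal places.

0.066401

With a Gamma(shape α, rate β) prior on the exponential rate λ, the posterior after n observations with total T = Σxᵢ is Gamma(α+n, β+T).
Sum of observations T = 8.83 days; n = 12.
Posterior: Gamma(3.0+12, 6.2+8.83) = Gamma(15.0, 15.03).
Var = α/β² = 0.066401.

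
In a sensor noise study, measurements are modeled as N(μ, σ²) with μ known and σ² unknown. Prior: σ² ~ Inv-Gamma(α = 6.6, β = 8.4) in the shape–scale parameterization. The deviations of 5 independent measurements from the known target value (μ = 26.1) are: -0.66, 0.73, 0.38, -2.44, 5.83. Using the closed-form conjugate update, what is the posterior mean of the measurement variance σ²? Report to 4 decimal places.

3.5713

With known mean μ and an Inverse-Gamma(α, β) prior on σ², the Normal likelihood is conjugate: posterior is Inv-Gamma(α + n/2, β + Σ(xᵢ−μ)²/2).
Σ(xᵢ−μ)² = (-0.66)² + (0.73)² + (0.38)² + (-2.44)² + (5.83)² = 41.0554.
Posterior: Inv-Gamma(6.6 + 5/2, 8.4 + 41.0554/2) = Inv-Gamma(9.10, 28.92770).
E[σ²|data] = β/(α−1) = 28.92770/8.10 = 3.5713.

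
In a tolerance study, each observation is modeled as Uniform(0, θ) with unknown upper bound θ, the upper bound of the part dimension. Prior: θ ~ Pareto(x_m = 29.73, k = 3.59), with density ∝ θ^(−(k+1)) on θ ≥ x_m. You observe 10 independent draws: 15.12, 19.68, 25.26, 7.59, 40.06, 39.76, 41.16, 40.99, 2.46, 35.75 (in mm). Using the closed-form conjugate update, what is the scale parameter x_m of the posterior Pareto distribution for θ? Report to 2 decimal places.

41.16

A Pareto(scale x_m, shape k) prior on the upper bound θ of Uniform(0, θ) is conjugate: posterior is Pareto(max(x_m, max xᵢ), k + n).
Sample maximum = 41.16; prior scale x_m = 29.73 → posterior scale = max = 41.16.
Posterior shape = 3.59 + 10 = 13.59.
Posterior scale x_m = 41.16.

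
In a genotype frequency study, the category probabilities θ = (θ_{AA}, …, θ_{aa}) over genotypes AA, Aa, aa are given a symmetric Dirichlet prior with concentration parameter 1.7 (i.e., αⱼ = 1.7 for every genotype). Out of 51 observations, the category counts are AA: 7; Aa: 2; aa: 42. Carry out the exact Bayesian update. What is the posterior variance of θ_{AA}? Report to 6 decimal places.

0.002295

The Dirichlet prior is conjugate to the Multinomial likelihood: each posterior αⱼ = prior αⱼ + observed count nⱼ.
Posterior concentration: (8.7, 3.7, 43.7), total = 56.1.
Var[θ_j] = α_j(Σα−α_j)/((Σα)²(Σα+1)) = 8.7·47.4/(56.1²·57.1) = 0.002295.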